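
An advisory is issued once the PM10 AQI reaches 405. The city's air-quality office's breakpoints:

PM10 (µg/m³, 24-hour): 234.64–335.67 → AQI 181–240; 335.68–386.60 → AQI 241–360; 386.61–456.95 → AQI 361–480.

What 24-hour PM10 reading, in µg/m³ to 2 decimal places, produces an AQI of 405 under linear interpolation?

AQI 405 lies in the 361–480 band, which corresponds to 386.61–456.95 µg/m³.
C = 386.61 + (405−361)×(456.95−386.61)/(480−361) = 386.61 + 44×70.34/119 ≈ 412.6181 µg/m³ → 412.62 µg/m³ to 2 dp.

412.62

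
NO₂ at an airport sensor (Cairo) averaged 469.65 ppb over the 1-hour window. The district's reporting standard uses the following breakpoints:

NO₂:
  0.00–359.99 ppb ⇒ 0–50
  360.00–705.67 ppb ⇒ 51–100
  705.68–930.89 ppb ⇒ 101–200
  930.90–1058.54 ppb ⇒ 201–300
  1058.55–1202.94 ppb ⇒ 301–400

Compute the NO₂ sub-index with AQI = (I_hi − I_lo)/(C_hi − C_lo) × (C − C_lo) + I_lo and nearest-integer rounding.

67

NO₂: row 360.00–705.67 (AQI 51–100). (100−51)·(469.65−360.00)/(705.67−360.00) + 51 = 49·109.65/345.67 + 51 ≈ 66.54 → 67.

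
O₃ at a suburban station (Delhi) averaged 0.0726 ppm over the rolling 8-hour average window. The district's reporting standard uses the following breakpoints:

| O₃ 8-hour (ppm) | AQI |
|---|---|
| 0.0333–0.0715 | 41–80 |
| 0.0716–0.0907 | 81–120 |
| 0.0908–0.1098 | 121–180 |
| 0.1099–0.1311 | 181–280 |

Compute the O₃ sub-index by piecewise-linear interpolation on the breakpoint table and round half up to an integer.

O₃: row 0.0716–0.0907 (AQI 81–120). (120−81)·(0.0726−0.0716)/(0.0907−0.0716) + 81 = 39·0.0010/0.0191 + 81 ≈ 83.04 → 83.

83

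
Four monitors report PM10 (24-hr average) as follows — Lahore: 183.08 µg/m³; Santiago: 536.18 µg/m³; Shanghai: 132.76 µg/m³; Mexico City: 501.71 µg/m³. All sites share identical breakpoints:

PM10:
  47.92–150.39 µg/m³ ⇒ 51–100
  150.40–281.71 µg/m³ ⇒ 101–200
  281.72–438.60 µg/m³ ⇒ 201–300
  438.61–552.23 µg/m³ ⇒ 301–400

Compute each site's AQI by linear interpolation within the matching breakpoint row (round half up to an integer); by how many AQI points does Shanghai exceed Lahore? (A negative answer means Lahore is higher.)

-34

Lahore: 183.08 lies in 150.40–281.71, so I_lo=101, I_hi=200, C_lo=150.40, C_hi=281.71.
(200−101)/(281.71−150.40) × (183.08−150.40) + 101 = 99/131.31 × 32.68 + 101 ≈ 125.64 → 126.
Santiago: 536.18 ∈ [438.61, 552.23] ↔ index [301, 400].
301 + (536.18−438.61)·(400−301)/(552.23−438.61) = 301 + 97.57·99/113.62 ≈ 386.02, so AQI = 386.
Shanghai: 132.76 lies in 47.92–150.39, so I_lo=51, I_hi=100, C_lo=47.92, C_hi=150.39.
(100−51)/(150.39−47.92) × (132.76−47.92) + 51 = 49/102.47 × 84.84 + 51 ≈ 91.57 → 92.
Mexico City: row 438.61–552.23 (AQI 301–400). (400−301)·(501.71−438.61)/(552.23−438.61) + 301 = 99·63.10/113.62 + 301 ≈ 355.98 → 356.
AQIs: Lahore=126, Santiago=386, Shanghai=92, Mexico City=356. Shanghai (92) − Lahore (126) = -34.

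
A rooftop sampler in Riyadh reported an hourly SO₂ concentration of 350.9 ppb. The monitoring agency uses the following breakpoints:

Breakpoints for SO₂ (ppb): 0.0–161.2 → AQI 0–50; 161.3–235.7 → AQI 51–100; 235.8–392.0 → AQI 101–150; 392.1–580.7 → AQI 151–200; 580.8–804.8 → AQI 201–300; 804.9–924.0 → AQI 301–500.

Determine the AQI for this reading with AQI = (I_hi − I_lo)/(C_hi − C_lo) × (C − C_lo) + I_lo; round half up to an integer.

SO₂: row 235.8–392.0 (AQI 101–150). (150−101)·(350.9−235.8)/(392.0−235.8) + 101 = 49·115.1/156.2 + 101 ≈ 137.11 → 137.

137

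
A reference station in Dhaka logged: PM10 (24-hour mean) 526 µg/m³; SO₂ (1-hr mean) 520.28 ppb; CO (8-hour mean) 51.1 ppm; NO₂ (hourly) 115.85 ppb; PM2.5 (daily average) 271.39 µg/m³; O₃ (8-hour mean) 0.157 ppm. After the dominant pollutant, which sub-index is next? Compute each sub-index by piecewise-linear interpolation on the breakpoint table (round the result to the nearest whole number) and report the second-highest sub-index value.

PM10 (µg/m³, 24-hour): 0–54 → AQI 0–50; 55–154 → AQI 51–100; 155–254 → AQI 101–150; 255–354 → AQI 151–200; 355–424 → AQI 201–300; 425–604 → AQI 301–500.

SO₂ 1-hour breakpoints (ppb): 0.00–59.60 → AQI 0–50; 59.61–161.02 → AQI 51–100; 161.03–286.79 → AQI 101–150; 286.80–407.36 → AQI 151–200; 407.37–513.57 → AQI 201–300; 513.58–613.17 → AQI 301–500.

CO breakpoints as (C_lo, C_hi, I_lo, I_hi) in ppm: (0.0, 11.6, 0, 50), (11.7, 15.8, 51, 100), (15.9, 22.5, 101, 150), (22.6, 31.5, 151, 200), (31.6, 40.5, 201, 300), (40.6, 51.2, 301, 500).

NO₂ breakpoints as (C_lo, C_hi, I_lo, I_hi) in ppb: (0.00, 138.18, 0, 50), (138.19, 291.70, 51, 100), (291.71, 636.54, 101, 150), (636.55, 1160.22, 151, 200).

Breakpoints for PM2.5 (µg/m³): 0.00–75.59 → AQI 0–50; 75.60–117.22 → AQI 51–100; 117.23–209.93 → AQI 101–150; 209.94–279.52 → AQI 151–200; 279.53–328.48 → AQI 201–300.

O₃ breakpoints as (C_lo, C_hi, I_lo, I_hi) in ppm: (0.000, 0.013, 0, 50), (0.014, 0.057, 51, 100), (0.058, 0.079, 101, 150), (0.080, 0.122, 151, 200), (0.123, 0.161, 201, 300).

PM10: 526 lies in 425–604, so I_lo=301, I_hi=500, C_lo=425, C_hi=604.
(500−301)/(604−425) × (526−425) + 301 = 199/179 × 101 + 301 ≈ 413.28 → 413.
SO₂: 520.28 lies in 513.58–613.17, so I_lo=301, I_hi=500, C_lo=513.58, C_hi=613.17.
(500−301)/(613.17−513.58) × (520.28−513.58) + 301 = 199/99.59 × 6.70 + 301 ≈ 314.39 → 314.
CO: 51.1 ∈ [40.6, 51.2] ↔ index [301, 500].
301 + (51.1−40.6)·(500−301)/(51.2−40.6) = 301 + 10.5·199/10.6 ≈ 498.12, so AQI = 498.
NO₂: 115.85 ∈ [0.00, 138.18] ↔ index [0, 50].
0 + (115.85−0.00)·(50−0)/(138.18−0.00) = 0 + 115.85·50/138.18 ≈ 41.92, so AQI = 42.
PM2.5: 271.39 ∈ [209.94, 279.52] ↔ index [151, 200].
151 + (271.39−209.94)·(200−151)/(279.52−209.94) = 151 + 61.45·49/69.58 ≈ 194.27, so AQI = 194.
O₃: row 0.123–0.161 (AQI 201–300). (300−201)·(0.157−0.123)/(0.161−0.123) + 201 = 99·0.034/0.038 + 201 ≈ 289.58 → 290.
Sub-indices: PM10→413, SO₂→314, CO→498, NO₂→42, PM2.5→194, O₃→290. Ranked high→low: 498, 413, 314, 290, 194, 42. Second-highest sub-index = 413.

413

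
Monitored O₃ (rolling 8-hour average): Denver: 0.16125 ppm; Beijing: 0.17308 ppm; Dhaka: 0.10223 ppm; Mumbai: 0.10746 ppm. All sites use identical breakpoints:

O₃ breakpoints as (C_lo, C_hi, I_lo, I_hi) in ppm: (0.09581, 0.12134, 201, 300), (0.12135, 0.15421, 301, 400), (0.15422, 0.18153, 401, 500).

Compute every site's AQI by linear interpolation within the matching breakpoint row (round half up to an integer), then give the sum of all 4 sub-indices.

1367

Denver 0.16125: bracket 0.15422–0.18153 → index 401–500; slope 99/0.02731, offset 0.00703.
AQI = 401 + 99/0.02731·0.00703 ≈ 426.48 ⇒ 426.
Beijing: 0.17308 ∈ [0.15422, 0.18153] ↔ index [401, 500].
401 + (0.17308−0.15422)·(500−401)/(0.18153−0.15422) = 401 + 0.01886·99/0.02731 ≈ 469.37, so AQI = 469.
Dhaka: row 0.09581–0.12134 (AQI 201–300). (300−201)·(0.10223−0.09581)/(0.12134−0.09581) + 201 = 99·0.00642/0.02553 + 201 ≈ 225.90 → 226.
Mumbai 0.10746: bracket 0.09581–0.12134 → index 201–300; slope 99/0.02553, offset 0.01165.
AQI = 201 + 99/0.02553·0.01165 ≈ 246.18 ⇒ 246.
AQIs: Denver=426, Beijing=469, Dhaka=226, Mumbai=246. Sum = 426 + 469 + 226 + 246 = 1367.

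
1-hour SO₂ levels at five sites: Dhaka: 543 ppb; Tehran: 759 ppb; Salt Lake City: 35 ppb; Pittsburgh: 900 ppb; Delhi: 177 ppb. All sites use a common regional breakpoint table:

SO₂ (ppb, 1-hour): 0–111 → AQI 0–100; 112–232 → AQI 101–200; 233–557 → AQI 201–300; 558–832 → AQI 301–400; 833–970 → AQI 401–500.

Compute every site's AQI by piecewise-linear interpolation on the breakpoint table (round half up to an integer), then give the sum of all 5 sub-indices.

1306

Dhaka: row 233–557 (AQI 201–300). (300−201)·(543−233)/(557−233) + 201 = 99·310/324 + 201 ≈ 295.72 → 296.
Tehran: 759 ∈ [558, 832] ↔ index [301, 400].
301 + (759−558)·(400−301)/(832−558) = 301 + 201·99/274 ≈ 373.62, so AQI = 374.
Salt Lake City 35: bracket 0–111 → index 0–100; slope 100/111, offset 35.
AQI = 0 + 100/111·35 ≈ 31.53 ⇒ 32.
Pittsburgh: 900 lies in 833–970, so I_lo=401, I_hi=500, C_lo=833, C_hi=970.
(500−401)/(970−833) × (900−833) + 401 = 99/137 × 67 + 401 ≈ 449.42 → 449.
Delhi: row 112–232 (AQI 101–200). (200−101)·(177−112)/(232−112) + 101 = 99·65/120 + 101 ≈ 154.63 → 155.
AQIs: Dhaka=296, Tehran=374, Salt Lake City=32, Pittsburgh=449, Delhi=155. Sum = 296 + 374 + 32 + 449 + 155 = 1306.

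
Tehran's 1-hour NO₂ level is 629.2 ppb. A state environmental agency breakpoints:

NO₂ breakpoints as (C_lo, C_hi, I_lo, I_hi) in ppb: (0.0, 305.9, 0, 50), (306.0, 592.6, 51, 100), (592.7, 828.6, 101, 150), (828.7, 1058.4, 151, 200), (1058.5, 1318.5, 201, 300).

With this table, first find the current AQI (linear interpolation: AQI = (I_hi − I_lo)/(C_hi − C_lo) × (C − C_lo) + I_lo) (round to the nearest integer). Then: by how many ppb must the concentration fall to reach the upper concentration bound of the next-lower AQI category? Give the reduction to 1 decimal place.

36.6

NO₂: row 592.7–828.6 (AQI 101–150). (150−101)·(629.2−592.7)/(828.6−592.7) + 101 = 49·36.5/235.9 + 101 ≈ 108.58 → 109.
Current AQI 109 is in the Unhealthy for Sensitive Groups range (101–150). The next-lower category tops out at AQI 100, whose upper concentration bound is 592.6 ppb.
Reduction needed = 629.2 − 592.6 = 36.6 ppb.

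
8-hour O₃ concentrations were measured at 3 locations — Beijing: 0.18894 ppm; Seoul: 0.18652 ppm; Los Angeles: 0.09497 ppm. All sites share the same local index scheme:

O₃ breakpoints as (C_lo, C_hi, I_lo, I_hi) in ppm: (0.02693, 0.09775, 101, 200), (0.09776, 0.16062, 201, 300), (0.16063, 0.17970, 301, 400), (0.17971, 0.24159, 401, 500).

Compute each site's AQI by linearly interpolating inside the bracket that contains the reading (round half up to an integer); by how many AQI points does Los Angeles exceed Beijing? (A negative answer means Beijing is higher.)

Beijing 0.18894: bracket 0.17971–0.24159 → index 401–500; slope 99/0.06188, offset 0.00923.
AQI = 401 + 99/0.06188·0.00923 ≈ 415.77 ⇒ 416.
Seoul: 0.18652 lies in 0.17971–0.24159, so I_lo=401, I_hi=500, C_lo=0.17971, C_hi=0.24159.
(500−401)/(0.24159−0.17971) × (0.18652−0.17971) + 401 = 99/0.06188 × 0.00681 + 401 ≈ 411.90 → 412.
Los Angeles 0.09497: bracket 0.02693–0.09775 → index 101–200; slope 99/0.07082, offset 0.06804.
AQI = 101 + 99/0.07082·0.06804 ≈ 196.11 ⇒ 196.
AQIs: Beijing=416, Seoul=412, Los Angeles=196. Los Angeles (196) − Beijing (416) = -220.

-220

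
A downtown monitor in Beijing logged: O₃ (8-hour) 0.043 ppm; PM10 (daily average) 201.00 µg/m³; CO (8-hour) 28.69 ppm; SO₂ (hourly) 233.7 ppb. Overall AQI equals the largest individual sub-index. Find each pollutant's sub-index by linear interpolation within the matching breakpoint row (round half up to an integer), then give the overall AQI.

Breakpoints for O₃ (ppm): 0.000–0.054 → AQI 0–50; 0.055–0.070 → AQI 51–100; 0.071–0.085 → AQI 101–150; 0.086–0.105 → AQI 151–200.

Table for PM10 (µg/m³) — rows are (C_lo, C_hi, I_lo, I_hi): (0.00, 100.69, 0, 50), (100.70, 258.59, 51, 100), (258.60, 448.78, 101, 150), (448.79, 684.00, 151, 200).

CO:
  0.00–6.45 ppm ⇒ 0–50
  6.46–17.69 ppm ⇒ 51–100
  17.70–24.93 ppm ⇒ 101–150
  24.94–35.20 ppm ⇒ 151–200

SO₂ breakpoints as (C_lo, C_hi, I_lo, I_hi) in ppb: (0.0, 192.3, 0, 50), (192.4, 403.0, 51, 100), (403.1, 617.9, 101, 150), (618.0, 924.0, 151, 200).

169

O₃: 0.043 ∈ [0.000, 0.054] ↔ index [0, 50].
0 + (0.043−0.000)·(50−0)/(0.054−0.000) = 0 + 0.043·50/0.054 ≈ 39.81, so AQI = 40.
PM10 201.00: bracket 100.70–258.59 → index 51–100; slope 49/157.89, offset 100.30.
AQI = 51 + 49/157.89·100.30 ≈ 82.13 ⇒ 82.
CO 28.69: bracket 24.94–35.20 → index 151–200; slope 49/10.26, offset 3.75.
AQI = 151 + 49/10.26·3.75 ≈ 168.91 ⇒ 169.
SO₂: row 192.4–403.0 (AQI 51–100). (100−51)·(233.7−192.4)/(403.0−192.4) + 51 = 49·41.3/210.6 + 51 ≈ 60.61 → 61.
Sub-indices: O₃→40, PM10→82, CO→169, SO₂→61. Overall AQI = max = 169; dominant pollutant is CO.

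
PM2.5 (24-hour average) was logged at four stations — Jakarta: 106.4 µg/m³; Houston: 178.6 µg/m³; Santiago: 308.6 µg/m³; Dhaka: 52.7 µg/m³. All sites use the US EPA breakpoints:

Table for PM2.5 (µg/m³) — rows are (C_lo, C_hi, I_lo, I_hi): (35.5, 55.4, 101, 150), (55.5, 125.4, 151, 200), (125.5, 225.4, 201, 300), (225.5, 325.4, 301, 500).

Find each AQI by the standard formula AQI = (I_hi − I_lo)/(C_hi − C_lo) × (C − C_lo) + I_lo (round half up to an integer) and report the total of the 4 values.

1051

Jakarta: row 55.5–125.4 (AQI 151–200). (200−151)·(106.4−55.5)/(125.4−55.5) + 151 = 49·50.9/69.9 + 151 ≈ 186.68 → 187.
Houston: 178.6 ∈ [125.5, 225.4] ↔ index [201, 300].
201 + (178.6−125.5)·(300−201)/(225.4−125.5) = 201 + 53.1·99/99.9 ≈ 253.62, so AQI = 254.
Santiago: 308.6 lies in 225.5–325.4, so I_lo=301, I_hi=500, C_lo=225.5, C_hi=325.4.
(500−301)/(325.4−225.5) × (308.6−225.5) + 301 = 199/99.9 × 83.1 + 301 ≈ 466.53 → 467.
Dhaka: row 35.5–55.4 (AQI 101–150). (150−101)·(52.7−35.5)/(55.4−35.5) + 101 = 49·17.2/19.9 + 101 ≈ 143.35 → 143.
AQIs: Jakarta=187, Houston=254, Santiago=467, Dhaka=143. Sum = 187 + 254 + 467 + 143 = 1051.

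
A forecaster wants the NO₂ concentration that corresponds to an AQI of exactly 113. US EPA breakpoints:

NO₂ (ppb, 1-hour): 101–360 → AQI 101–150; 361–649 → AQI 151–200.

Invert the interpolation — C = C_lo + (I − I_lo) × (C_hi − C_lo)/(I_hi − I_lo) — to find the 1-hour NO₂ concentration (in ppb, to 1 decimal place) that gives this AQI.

AQI 113 lies in the 101–150 band, which corresponds to 101–360 ppb.
C = 101 + (113−101)×(360−101)/(150−101) = 101 + 12×259/49 ≈ 164.429 ppb → 164.4 ppb to 1 dp.

164.4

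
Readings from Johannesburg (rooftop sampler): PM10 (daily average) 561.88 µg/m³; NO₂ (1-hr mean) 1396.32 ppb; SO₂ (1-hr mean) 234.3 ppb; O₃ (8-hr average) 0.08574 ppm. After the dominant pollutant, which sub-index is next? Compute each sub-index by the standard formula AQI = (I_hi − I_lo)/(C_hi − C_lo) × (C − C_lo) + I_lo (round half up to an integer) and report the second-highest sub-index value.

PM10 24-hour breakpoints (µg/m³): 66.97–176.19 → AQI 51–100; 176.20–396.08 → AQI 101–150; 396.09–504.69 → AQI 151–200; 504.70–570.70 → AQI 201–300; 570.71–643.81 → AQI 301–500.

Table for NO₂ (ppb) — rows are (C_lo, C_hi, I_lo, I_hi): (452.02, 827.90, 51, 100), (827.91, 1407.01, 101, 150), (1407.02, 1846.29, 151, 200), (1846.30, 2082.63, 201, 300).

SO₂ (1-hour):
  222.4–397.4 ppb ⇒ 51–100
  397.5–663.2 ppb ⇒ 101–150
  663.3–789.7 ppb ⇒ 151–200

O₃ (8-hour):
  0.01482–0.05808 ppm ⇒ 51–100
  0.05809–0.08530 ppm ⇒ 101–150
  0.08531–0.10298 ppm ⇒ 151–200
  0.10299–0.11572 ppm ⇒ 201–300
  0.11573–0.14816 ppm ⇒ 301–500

PM10: 561.88 lies in 504.70–570.70, so I_lo=201, I_hi=300, C_lo=504.70, C_hi=570.70.
(300−201)/(570.70−504.70) × (561.88−504.70) + 201 = 99/66.00 × 57.18 + 201 ≈ 286.77 → 287.
NO₂ 1396.32: bracket 827.91–1407.01 → index 101–150; slope 49/579.10, offset 568.41.
AQI = 101 + 49/579.10·568.41 ≈ 149.10 ⇒ 149.
SO₂ 234.3: bracket 222.4–397.4 → index 51–100; slope 49/175.0, offset 11.9.
AQI = 51 + 49/175.0·11.9 ≈ 54.33 ⇒ 54.
O₃: 0.08574 ∈ [0.08531, 0.10298] ↔ index [151, 200].
151 + (0.08574−0.08531)·(200−151)/(0.10298−0.08531) = 151 + 0.00043·49/0.01767 ≈ 152.19, so AQI = 152.
Sub-indices: PM10→287, NO₂→149, SO₂→54, O₃→152. Ranked high→low: 287, 152, 149, 54. Second-highest sub-index = 152.

152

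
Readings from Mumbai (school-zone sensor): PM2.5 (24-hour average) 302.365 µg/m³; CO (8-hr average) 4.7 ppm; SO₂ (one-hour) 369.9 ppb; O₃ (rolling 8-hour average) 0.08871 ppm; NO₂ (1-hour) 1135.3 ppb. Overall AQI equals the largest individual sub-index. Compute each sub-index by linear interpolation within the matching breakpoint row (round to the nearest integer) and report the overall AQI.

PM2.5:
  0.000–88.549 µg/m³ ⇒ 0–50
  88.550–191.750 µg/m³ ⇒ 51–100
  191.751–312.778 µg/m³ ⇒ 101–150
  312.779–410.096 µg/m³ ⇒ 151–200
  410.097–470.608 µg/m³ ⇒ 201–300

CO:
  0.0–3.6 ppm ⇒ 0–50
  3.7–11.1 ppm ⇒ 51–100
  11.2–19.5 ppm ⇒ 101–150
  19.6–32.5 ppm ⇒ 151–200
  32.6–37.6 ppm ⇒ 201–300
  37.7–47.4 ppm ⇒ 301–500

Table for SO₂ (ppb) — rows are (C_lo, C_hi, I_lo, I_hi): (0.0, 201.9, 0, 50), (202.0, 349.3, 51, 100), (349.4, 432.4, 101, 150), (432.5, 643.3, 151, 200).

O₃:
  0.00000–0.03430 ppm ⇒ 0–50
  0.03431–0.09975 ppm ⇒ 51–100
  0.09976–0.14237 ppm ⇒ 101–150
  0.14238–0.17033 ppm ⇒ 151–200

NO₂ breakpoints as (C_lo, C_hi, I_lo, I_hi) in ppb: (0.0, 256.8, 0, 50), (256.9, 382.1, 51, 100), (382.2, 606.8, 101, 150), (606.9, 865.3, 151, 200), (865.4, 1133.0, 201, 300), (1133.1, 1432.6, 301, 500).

PM2.5 302.365: bracket 191.751–312.778 → index 101–150; slope 49/121.027, offset 110.614.
AQI = 101 + 49/121.027·110.614 ≈ 145.78 ⇒ 146.
CO: 4.7 lies in 3.7–11.1, so I_lo=51, I_hi=100, C_lo=3.7, C_hi=11.1.
(100−51)/(11.1−3.7) × (4.7−3.7) + 51 = 49/7.4 × 1.0 + 51 ≈ 57.62 → 58.
SO₂: 369.9 lies in 349.4–432.4, so I_lo=101, I_hi=150, C_lo=349.4, C_hi=432.4.
(150−101)/(432.4−349.4) × (369.9−349.4) + 101 = 49/83.0 × 20.5 + 101 ≈ 113.10 → 113.
O₃ 0.08871: bracket 0.03431–0.09975 → index 51–100; slope 49/0.06544, offset 0.05440.
AQI = 51 + 49/0.06544·0.05440 ≈ 91.73 ⇒ 92.
NO₂ 1135.3: bracket 1133.1–1432.6 → index 301–500; slope 199/299.5, offset 2.2.
AQI = 301 + 199/299.5·2.2 ≈ 302.46 ⇒ 302.
Sub-indices: PM2.5→146, CO→58, SO₂→113, O₃→92, NO₂→302. Overall AQI = max = 302; dominant pollutant is NO₂.

302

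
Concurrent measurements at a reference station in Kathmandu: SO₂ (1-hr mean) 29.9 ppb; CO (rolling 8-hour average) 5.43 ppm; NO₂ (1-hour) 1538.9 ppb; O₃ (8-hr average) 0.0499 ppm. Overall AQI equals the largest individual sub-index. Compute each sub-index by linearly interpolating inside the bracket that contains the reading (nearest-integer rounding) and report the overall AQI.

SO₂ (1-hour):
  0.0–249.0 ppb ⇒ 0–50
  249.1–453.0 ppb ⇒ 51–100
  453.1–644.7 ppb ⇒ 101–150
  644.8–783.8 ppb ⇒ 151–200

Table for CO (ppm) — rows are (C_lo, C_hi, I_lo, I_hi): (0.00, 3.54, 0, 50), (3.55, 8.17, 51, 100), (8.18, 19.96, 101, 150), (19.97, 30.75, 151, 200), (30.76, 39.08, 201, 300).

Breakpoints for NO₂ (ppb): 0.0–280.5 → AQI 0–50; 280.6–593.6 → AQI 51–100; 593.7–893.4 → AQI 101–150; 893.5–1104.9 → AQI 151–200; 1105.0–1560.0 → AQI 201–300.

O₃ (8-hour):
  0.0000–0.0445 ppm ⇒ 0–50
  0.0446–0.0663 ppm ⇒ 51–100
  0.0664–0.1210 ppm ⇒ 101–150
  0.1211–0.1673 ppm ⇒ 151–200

295

SO₂ 29.9: bracket 0.0–249.0 → index 0–50; slope 50/249.0, offset 29.9.
AQI = 0 + 50/249.0·29.9 ≈ 6.00 ⇒ 6.
CO 5.43: bracket 3.55–8.17 → index 51–100; slope 49/4.62, offset 1.88.
AQI = 51 + 49/4.62·1.88 ≈ 70.94 ⇒ 71.
NO₂: 1538.9 lies in 1105.0–1560.0, so I_lo=201, I_hi=300, C_lo=1105.0, C_hi=1560.0.
(300−201)/(1560.0−1105.0) × (1538.9−1105.0) + 201 = 99/455.0 × 433.9 + 201 ≈ 295.41 → 295.
O₃ 0.0499: bracket 0.0446–0.0663 → index 51–100; slope 49/0.0217, offset 0.0053.
AQI = 51 + 49/0.0217·0.0053 ≈ 62.97 ⇒ 63.
Sub-indices: SO₂→6, CO→71, NO₂→295, O₃→63. Overall AQI = max = 295; dominant pollutant is NO₂.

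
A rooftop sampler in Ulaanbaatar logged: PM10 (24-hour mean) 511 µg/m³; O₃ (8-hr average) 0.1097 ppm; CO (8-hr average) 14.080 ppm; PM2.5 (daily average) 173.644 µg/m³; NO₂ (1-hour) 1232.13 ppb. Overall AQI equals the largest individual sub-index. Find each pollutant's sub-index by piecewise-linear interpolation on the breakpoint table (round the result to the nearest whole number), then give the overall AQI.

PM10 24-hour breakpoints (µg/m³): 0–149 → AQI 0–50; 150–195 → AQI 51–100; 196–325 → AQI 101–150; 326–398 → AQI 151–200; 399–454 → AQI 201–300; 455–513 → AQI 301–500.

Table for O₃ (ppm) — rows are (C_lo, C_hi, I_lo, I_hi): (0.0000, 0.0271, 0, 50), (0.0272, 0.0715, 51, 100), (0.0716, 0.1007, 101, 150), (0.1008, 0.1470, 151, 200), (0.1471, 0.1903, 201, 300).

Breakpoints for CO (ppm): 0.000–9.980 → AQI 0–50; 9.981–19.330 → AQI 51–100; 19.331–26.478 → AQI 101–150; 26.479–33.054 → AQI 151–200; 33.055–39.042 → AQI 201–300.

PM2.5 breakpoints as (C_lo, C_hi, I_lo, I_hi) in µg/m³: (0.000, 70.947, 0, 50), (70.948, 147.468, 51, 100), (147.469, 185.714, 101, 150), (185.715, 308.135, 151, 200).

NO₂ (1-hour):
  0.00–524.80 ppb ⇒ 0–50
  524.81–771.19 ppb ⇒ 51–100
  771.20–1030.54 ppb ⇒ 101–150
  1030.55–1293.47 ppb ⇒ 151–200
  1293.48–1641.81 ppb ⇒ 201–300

PM10: 511 ∈ [455, 513] ↔ index [301, 500].
301 + (511−455)·(500−301)/(513−455) = 301 + 56·199/58 ≈ 493.14, so AQI = 493.
O₃ 0.1097: bracket 0.1008–0.1470 → index 151–200; slope 49/0.0462, offset 0.0089.
AQI = 151 + 49/0.0462·0.0089 ≈ 160.44 ⇒ 160.
CO: 14.080 lies in 9.981–19.330, so I_lo=51, I_hi=100, C_lo=9.981, C_hi=19.330.
(100−51)/(19.330−9.981) × (14.080−9.981) + 51 = 49/9.349 × 4.099 + 51 ≈ 72.48 → 72.
PM2.5: 173.644 lies in 147.469–185.714, so I_lo=101, I_hi=150, C_lo=147.469, C_hi=185.714.
(150−101)/(185.714−147.469) × (173.644−147.469) + 101 = 49/38.245 × 26.175 + 101 ≈ 134.54 → 135.
NO₂: 1232.13 lies in 1030.55–1293.47, so I_lo=151, I_hi=200, C_lo=1030.55, C_hi=1293.47.
(200−151)/(1293.47−1030.55) × (1232.13−1030.55) + 151 = 49/262.92 × 201.58 + 151 ≈ 188.57 → 189.
Sub-indices: PM10→493, O₃→160, CO→72, PM2.5→135, NO₂→189. Overall AQI = max = 493; dominant pollutant is PM10.
AQI 493: Hazardous.

493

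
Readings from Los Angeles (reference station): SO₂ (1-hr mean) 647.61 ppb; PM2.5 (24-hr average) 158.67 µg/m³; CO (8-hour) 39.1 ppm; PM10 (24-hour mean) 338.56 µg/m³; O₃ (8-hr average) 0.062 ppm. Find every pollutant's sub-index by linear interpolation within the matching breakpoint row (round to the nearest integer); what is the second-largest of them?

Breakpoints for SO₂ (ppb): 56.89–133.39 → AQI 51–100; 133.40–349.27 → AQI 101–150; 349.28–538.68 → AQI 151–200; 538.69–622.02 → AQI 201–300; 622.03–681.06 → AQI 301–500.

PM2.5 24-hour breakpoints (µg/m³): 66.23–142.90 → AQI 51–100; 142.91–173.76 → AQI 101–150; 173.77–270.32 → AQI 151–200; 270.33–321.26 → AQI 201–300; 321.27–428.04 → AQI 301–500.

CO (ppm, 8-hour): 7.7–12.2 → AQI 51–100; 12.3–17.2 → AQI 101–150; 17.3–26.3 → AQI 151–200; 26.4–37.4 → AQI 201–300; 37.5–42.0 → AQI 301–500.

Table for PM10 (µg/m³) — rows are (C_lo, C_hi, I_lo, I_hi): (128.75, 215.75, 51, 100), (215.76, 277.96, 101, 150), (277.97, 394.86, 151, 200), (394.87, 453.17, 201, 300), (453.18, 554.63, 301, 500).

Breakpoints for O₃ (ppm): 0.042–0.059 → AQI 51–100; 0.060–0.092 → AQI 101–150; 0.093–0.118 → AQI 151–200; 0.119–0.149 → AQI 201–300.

372

SO₂: 647.61 lies in 622.03–681.06, so I_lo=301, I_hi=500, C_lo=622.03, C_hi=681.06.
(500−301)/(681.06−622.03) × (647.61−622.03) + 301 = 199/59.03 × 25.58 + 301 ≈ 387.23 → 387.
PM2.5: 158.67 ∈ [142.91, 173.76] ↔ index [101, 150].
101 + (158.67−142.91)·(150−101)/(173.76−142.91) = 101 + 15.76·49/30.85 ≈ 126.03, so AQI = 126.
CO 39.1: bracket 37.5–42.0 → index 301–500; slope 199/4.5, offset 1.6.
AQI = 301 + 199/4.5·1.6 ≈ 371.76 ⇒ 372.
PM10: 338.56 lies in 277.97–394.86, so I_lo=151, I_hi=200, C_lo=277.97, C_hi=394.86.
(200−151)/(394.86−277.97) × (338.56−277.97) + 151 = 49/116.89 × 60.59 + 151 ≈ 176.40 → 176.
O₃: 0.062 lies in 0.060–0.092, so I_lo=101, I_hi=150, C_lo=0.060, C_hi=0.092.
(150−101)/(0.092−0.060) × (0.062−0.060) + 101 = 49/0.032 × 0.002 + 101 ≈ 104.06 → 104.
Sub-indices: SO₂→387, PM2.5→126, CO→372, PM10→176, O₃→104. Ranked high→low: 387, 372, 176, 126, 104. Second-highest sub-index = 372.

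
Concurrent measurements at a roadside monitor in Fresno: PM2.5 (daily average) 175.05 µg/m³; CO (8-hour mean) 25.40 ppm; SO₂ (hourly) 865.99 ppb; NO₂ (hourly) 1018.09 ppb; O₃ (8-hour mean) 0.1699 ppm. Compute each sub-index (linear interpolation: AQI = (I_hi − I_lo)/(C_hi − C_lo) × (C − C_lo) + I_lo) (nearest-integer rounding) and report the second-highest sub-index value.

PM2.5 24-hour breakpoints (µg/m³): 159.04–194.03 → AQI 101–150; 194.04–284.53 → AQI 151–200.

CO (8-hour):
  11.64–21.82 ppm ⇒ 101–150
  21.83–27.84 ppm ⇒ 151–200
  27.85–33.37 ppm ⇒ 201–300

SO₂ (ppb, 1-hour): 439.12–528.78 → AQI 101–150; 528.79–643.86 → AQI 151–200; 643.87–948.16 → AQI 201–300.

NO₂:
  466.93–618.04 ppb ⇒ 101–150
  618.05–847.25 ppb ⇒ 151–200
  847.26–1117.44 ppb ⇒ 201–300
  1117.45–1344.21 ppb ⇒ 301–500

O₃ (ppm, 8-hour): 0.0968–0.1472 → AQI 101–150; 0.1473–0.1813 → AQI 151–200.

264

PM2.5 175.05: bracket 159.04–194.03 → index 101–150; slope 49/34.99, offset 16.01.
AQI = 101 + 49/34.99·16.01 ≈ 123.42 ⇒ 123.
CO: 25.40 ∈ [21.83, 27.84] ↔ index [151, 200].
151 + (25.40−21.83)·(200−151)/(27.84−21.83) = 151 + 3.57·49/6.01 ≈ 180.11, so AQI = 180.
SO₂: row 643.87–948.16 (AQI 201–300). (300−201)·(865.99−643.87)/(948.16−643.87) + 201 = 99·222.12/304.29 + 201 ≈ 273.27 → 273.
NO₂ 1018.09: bracket 847.26–1117.44 → index 201–300; slope 99/270.18, offset 170.83.
AQI = 201 + 99/270.18·170.83 ≈ 263.60 ⇒ 264.
O₃: 0.1699 lies in 0.1473–0.1813, so I_lo=151, I_hi=200, C_lo=0.1473, C_hi=0.1813.
(200−151)/(0.1813−0.1473) × (0.1699−0.1473) + 151 = 49/0.0340 × 0.0226 + 151 ≈ 183.57 → 184.
Sub-indices: PM2.5→123, CO→180, SO₂→273, NO₂→264, O₃→184. Ranked high→low: 273, 264, 184, 180, 123. Second-highest sub-index = 264.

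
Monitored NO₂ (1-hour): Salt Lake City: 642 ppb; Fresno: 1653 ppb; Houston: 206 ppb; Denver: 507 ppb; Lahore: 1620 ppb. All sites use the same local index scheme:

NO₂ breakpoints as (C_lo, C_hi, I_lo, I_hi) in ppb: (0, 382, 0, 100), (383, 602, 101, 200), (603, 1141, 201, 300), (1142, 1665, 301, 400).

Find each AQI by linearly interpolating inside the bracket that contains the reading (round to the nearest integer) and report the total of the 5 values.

1208

Salt Lake City 642: bracket 603–1141 → index 201–300; slope 99/538, offset 39.
AQI = 201 + 99/538·39 ≈ 208.18 ⇒ 208.
Fresno 1653: bracket 1142–1665 → index 301–400; slope 99/523, offset 511.
AQI = 301 + 99/523·511 ≈ 397.73 ⇒ 398.
Houston: 206 ∈ [0, 382] ↔ index [0, 100].
0 + (206−0)·(100−0)/(382−0) = 0 + 206·100/382 ≈ 53.93, so AQI = 54.
Denver 507: bracket 383–602 → index 101–200; slope 99/219, offset 124.
AQI = 101 + 99/219·124 ≈ 157.05 ⇒ 157.
Lahore: 1620 lies in 1142–1665, so I_lo=301, I_hi=400, C_lo=1142, C_hi=1665.
(400−301)/(1665−1142) × (1620−1142) + 301 = 99/523 × 478 + 301 ≈ 391.48 → 391.
AQIs: Salt Lake City=208, Fresno=398, Houston=54, Denver=157, Lahore=391. Sum = 208 + 398 + 54 + 157 + 391 = 1208.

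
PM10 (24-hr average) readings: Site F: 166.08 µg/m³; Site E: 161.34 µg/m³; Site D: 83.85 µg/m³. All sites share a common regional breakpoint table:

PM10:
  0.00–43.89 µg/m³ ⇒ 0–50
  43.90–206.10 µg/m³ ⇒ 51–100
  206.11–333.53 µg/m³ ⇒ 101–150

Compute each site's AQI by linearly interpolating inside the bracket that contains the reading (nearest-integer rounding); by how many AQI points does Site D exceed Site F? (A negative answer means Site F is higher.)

-25

Site F: 166.08 lies in 43.90–206.10, so I_lo=51, I_hi=100, C_lo=43.90, C_hi=206.10.
(100−51)/(206.10−43.90) × (166.08−43.90) + 51 = 49/162.20 × 122.18 + 51 ≈ 87.91 → 88.
Site E 161.34: bracket 43.90–206.10 → index 51–100; slope 49/162.20, offset 117.44.
AQI = 51 + 49/162.20·117.44 ≈ 86.48 ⇒ 86.
Site D: 83.85 ∈ [43.90, 206.10] ↔ index [51, 100].
51 + (83.85−43.90)·(100−51)/(206.10−43.90) = 51 + 39.95·49/162.20 ≈ 63.07, so AQI = 63.
AQIs: Site F=88, Site E=86, Site D=63. Site D (63) − Site F (88) = -25.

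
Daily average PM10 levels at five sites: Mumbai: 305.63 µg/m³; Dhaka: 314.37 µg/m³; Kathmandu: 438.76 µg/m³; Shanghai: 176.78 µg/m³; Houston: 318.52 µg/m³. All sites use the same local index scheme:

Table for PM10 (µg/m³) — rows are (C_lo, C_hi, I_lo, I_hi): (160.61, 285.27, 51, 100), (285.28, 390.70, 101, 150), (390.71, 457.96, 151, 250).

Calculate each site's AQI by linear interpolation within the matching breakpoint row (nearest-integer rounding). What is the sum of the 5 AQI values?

620

Mumbai 305.63: bracket 285.28–390.70 → index 101–150; slope 49/105.42, offset 20.35.
AQI = 101 + 49/105.42·20.35 ≈ 110.46 ⇒ 110.
Dhaka: row 285.28–390.70 (AQI 101–150). (150−101)·(314.37−285.28)/(390.70−285.28) + 101 = 49·29.09/105.42 + 101 ≈ 114.52 → 115.
Kathmandu: 438.76 ∈ [390.71, 457.96] ↔ index [151, 250].
151 + (438.76−390.71)·(250−151)/(457.96−390.71) = 151 + 48.05·99/67.25 ≈ 221.74, so AQI = 222.
Shanghai: 176.78 ∈ [160.61, 285.27] ↔ index [51, 100].
51 + (176.78−160.61)·(100−51)/(285.27−160.61) = 51 + 16.17·49/124.66 ≈ 57.36, so AQI = 57.
Houston: 318.52 ∈ [285.28, 390.70] ↔ index [101, 150].
101 + (318.52−285.28)·(150−101)/(390.70−285.28) = 101 + 33.24·49/105.42 ≈ 116.45, so AQI = 116.
AQIs: Mumbai=110, Dhaka=115, Kathmandu=222, Shanghai=57, Houston=116. Sum = 110 + 115 + 222 + 57 + 116 = 620.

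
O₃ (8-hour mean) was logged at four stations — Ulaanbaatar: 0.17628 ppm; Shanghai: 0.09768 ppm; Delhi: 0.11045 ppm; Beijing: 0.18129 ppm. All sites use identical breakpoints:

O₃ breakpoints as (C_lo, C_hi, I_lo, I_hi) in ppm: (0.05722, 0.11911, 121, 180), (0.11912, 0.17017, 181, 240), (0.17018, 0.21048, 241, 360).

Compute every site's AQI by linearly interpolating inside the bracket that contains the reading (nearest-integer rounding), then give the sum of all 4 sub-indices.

Ulaanbaatar: 0.17628 lies in 0.17018–0.21048, so I_lo=241, I_hi=360, C_lo=0.17018, C_hi=0.21048.
(360−241)/(0.21048−0.17018) × (0.17628−0.17018) + 241 = 119/0.04030 × 0.00610 + 241 ≈ 259.01 → 259.
Shanghai: row 0.05722–0.11911 (AQI 121–180). (180−121)·(0.09768−0.05722)/(0.11911−0.05722) + 121 = 59·0.04046/0.06189 + 121 ≈ 159.57 → 160.
Delhi: row 0.05722–0.11911 (AQI 121–180). (180−121)·(0.11045−0.05722)/(0.11911−0.05722) + 121 = 59·0.05323/0.06189 + 121 ≈ 171.74 → 172.
Beijing 0.18129: bracket 0.17018–0.21048 → index 241–360; slope 119/0.04030, offset 0.01111.
AQI = 241 + 119/0.04030·0.01111 ≈ 273.81 ⇒ 274.
AQIs: Ulaanbaatar=259, Shanghai=160, Delhi=172, Beijing=274. Sum = 259 + 160 + 172 + 274 = 865.

865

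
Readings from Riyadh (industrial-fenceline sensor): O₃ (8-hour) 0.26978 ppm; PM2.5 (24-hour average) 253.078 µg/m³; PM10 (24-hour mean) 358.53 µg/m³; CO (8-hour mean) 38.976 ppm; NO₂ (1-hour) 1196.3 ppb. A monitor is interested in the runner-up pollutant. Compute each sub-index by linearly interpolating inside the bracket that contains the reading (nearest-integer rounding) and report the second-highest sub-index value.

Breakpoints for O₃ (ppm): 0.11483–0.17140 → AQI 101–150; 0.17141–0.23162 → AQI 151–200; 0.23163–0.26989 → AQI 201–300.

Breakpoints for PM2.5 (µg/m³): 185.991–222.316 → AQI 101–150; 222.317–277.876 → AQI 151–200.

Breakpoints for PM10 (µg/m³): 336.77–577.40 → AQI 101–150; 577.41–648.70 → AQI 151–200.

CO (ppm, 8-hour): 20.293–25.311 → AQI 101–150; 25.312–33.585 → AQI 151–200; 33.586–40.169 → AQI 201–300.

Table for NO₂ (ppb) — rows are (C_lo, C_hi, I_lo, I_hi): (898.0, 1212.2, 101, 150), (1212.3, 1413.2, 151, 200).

O₃: 0.26978 lies in 0.23163–0.26989, so I_lo=201, I_hi=300, C_lo=0.23163, C_hi=0.26989.
(300−201)/(0.26989−0.23163) × (0.26978−0.23163) + 201 = 99/0.03826 × 0.03815 + 201 ≈ 299.72 → 300.
PM2.5: 253.078 lies in 222.317–277.876, so I_lo=151, I_hi=200, C_lo=222.317, C_hi=277.876.
(200−151)/(277.876−222.317) × (253.078−222.317) + 151 = 49/55.559 × 30.761 + 151 ≈ 178.13 → 178.
PM10 358.53: bracket 336.77–577.40 → index 101–150; slope 49/240.63, offset 21.76.
AQI = 101 + 49/240.63·21.76 ≈ 105.43 ⇒ 105.
CO: 38.976 lies in 33.586–40.169, so I_lo=201, I_hi=300, C_lo=33.586, C_hi=40.169.
(300−201)/(40.169−33.586) × (38.976−33.586) + 201 = 99/6.583 × 5.390 + 201 ≈ 282.06 → 282.
NO₂: 1196.3 lies in 898.0–1212.2, so I_lo=101, I_hi=150, C_lo=898.0, C_hi=1212.2.
(150−101)/(1212.2−898.0) × (1196.3−898.0) + 101 = 49/314.2 × 298.3 + 101 ≈ 147.52 → 148.
Sub-indices: O₃→300, PM2.5→178, PM10→105, CO→282, NO₂→148. Ranked high→low: 300, 282, 178, 148, 105. Second-highest sub-index = 282.

282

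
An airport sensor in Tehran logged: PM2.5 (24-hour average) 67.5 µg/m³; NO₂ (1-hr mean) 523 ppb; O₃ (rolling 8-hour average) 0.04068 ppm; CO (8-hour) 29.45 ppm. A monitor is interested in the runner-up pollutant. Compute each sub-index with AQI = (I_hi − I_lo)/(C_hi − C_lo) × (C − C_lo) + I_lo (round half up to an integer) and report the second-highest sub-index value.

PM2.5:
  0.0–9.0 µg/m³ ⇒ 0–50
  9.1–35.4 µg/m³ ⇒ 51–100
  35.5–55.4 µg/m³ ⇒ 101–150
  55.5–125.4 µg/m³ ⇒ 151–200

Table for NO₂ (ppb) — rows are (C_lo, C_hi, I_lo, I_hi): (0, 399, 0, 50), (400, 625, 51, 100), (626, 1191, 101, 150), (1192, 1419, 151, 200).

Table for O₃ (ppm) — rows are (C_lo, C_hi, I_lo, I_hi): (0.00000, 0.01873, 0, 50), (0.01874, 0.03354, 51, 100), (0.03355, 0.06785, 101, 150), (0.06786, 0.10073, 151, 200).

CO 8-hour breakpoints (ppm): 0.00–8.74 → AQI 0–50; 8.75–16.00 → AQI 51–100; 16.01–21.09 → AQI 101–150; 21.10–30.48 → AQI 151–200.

PM2.5: 67.5 lies in 55.5–125.4, so I_lo=151, I_hi=200, C_lo=55.5, C_hi=125.4.
(200−151)/(125.4−55.5) × (67.5−55.5) + 151 = 49/69.9 × 12.0 + 151 ≈ 159.41 → 159.
NO₂: 523 lies in 400–625, so I_lo=51, I_hi=100, C_lo=400, C_hi=625.
(100−51)/(625−400) × (523−400) + 51 = 49/225 × 123 + 51 ≈ 77.79 → 78.
O₃: row 0.03355–0.06785 (AQI 101–150). (150−101)·(0.04068−0.03355)/(0.06785−0.03355) + 101 = 49·0.00713/0.03430 + 101 ≈ 111.19 → 111.
CO 29.45: bracket 21.10–30.48 → index 151–200; slope 49/9.38, offset 8.35.
AQI = 151 + 49/9.38·8.35 ≈ 194.62 ⇒ 195.
Sub-indices: PM2.5→159, NO₂→78, O₃→111, CO→195. Ranked high→low: 195, 159, 111, 78. Second-highest sub-index = 159.

159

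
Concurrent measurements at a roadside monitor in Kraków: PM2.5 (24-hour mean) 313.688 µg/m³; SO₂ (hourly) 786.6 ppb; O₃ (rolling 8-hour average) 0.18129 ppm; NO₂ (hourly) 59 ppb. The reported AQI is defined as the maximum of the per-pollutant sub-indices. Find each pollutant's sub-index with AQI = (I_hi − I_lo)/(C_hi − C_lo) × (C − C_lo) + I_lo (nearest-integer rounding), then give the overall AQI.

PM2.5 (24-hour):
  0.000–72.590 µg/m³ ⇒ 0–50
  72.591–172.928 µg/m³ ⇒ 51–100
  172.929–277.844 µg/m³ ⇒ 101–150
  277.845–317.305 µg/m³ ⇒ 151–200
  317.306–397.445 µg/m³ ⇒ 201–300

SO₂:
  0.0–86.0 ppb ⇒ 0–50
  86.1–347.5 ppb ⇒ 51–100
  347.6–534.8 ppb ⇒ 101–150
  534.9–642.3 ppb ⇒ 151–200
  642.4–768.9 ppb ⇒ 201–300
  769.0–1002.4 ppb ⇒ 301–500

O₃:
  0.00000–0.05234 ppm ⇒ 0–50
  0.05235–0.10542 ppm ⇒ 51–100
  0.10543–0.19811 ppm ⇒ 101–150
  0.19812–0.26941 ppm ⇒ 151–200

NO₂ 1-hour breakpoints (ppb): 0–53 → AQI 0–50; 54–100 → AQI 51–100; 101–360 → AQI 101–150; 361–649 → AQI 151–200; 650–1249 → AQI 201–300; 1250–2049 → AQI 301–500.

PM2.5: 313.688 lies in 277.845–317.305, so I_lo=151, I_hi=200, C_lo=277.845, C_hi=317.305.
(200−151)/(317.305−277.845) × (313.688−277.845) + 151 = 49/39.460 × 35.843 + 151 ≈ 195.51 → 196.
SO₂: 786.6 lies in 769.0–1002.4, so I_lo=301, I_hi=500, C_lo=769.0, C_hi=1002.4.
(500−301)/(1002.4−769.0) × (786.6−769.0) + 301 = 199/233.4 × 17.6 + 301 ≈ 316.01 → 316.
O₃ 0.18129: bracket 0.10543–0.19811 → index 101–150; slope 49/0.09268, offset 0.07586.
AQI = 101 + 49/0.09268·0.07586 ≈ 141.11 ⇒ 141.
NO₂: row 54–100 (AQI 51–100). (100−51)·(59−54)/(100−54) + 51 = 49·5/46 + 51 ≈ 56.33 → 56.
Sub-indices: PM2.5→196, SO₂→316, O₃→141, NO₂→56. Overall AQI = max = 316; dominant pollutant is SO₂.

316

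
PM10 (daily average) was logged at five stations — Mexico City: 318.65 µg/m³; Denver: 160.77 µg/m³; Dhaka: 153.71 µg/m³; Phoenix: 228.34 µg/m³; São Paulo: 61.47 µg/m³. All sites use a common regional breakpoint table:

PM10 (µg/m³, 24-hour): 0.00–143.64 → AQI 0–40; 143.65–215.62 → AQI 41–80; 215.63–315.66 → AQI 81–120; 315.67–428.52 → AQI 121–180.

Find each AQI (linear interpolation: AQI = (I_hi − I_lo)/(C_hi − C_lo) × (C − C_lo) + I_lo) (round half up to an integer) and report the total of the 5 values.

Mexico City: 318.65 lies in 315.67–428.52, so I_lo=121, I_hi=180, C_lo=315.67, C_hi=428.52.
(180−121)/(428.52−315.67) × (318.65−315.67) + 121 = 59/112.85 × 2.98 + 121 ≈ 122.56 → 123.
Denver 160.77: bracket 143.65–215.62 → index 41–80; slope 39/71.97, offset 17.12.
AQI = 41 + 39/71.97·17.12 ≈ 50.28 ⇒ 50.
Dhaka: 153.71 lies in 143.65–215.62, so I_lo=41, I_hi=80, C_lo=143.65, C_hi=215.62.
(80−41)/(215.62−143.65) × (153.71−143.65) + 41 = 39/71.97 × 10.06 + 41 ≈ 46.45 → 46.
Phoenix: 228.34 ∈ [215.63, 315.66] ↔ index [81, 120].
81 + (228.34−215.63)·(120−81)/(315.66−215.63) = 81 + 12.71·39/100.03 ≈ 85.96, so AQI = 86.
São Paulo: row 0.00–143.64 (AQI 0–40). (40−0)·(61.47−0.00)/(143.64−0.00) + 0 = 40·61.47/143.64 + 0 ≈ 17.12 → 17.
AQIs: Mexico City=123, Denver=50, Dhaka=46, Phoenix=86, São Paulo=17. Sum = 123 + 50 + 46 + 86 + 17 = 322.

322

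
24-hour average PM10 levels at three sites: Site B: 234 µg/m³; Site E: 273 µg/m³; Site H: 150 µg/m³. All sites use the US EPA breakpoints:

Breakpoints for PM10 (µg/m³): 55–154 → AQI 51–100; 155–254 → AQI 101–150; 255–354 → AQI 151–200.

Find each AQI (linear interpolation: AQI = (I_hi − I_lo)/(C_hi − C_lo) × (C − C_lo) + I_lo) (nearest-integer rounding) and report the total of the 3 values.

Site B: 234 ∈ [155, 254] ↔ index [101, 150].
101 + (234−155)·(150−101)/(254−155) = 101 + 79·49/99 ≈ 140.10, so AQI = 140.
Site E: 273 lies in 255–354, so I_lo=151, I_hi=200, C_lo=255, C_hi=354.
(200−151)/(354−255) × (273−255) + 151 = 49/99 × 18 + 151 ≈ 159.91 → 160.
Site H: row 55–154 (AQI 51–100). (100−51)·(150−55)/(154−55) + 51 = 49·95/99 + 51 ≈ 98.02 → 98.
AQIs: Site B=140, Site E=160, Site H=98. Sum = 140 + 160 + 98 = 398.

398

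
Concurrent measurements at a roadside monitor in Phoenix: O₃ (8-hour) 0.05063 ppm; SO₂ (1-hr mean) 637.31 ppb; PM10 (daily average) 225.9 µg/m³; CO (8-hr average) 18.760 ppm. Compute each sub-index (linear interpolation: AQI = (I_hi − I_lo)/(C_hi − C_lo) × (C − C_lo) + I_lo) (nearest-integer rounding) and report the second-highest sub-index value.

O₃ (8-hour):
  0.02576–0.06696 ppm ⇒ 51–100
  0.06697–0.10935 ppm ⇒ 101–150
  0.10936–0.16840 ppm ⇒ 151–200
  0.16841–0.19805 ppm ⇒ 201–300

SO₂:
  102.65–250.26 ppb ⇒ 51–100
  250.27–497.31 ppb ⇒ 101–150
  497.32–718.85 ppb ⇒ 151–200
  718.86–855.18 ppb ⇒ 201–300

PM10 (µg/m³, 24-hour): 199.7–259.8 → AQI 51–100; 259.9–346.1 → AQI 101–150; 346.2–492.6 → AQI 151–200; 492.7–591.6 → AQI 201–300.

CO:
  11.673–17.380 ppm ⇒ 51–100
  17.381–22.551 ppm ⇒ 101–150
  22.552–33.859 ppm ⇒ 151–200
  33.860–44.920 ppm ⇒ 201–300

114

O₃: 0.05063 ∈ [0.02576, 0.06696] ↔ index [51, 100].
51 + (0.05063−0.02576)·(100−51)/(0.06696−0.02576) = 51 + 0.02487·49/0.04120 ≈ 80.58, so AQI = 81.
SO₂: 637.31 lies in 497.32–718.85, so I_lo=151, I_hi=200, C_lo=497.32, C_hi=718.85.
(200−151)/(718.85−497.32) × (637.31−497.32) + 151 = 49/221.53 × 139.99 + 151 ≈ 181.96 → 182.
PM10: 225.9 ∈ [199.7, 259.8] ↔ index [51, 100].
51 + (225.9−199.7)·(100−51)/(259.8−199.7) = 51 + 26.2·49/60.1 ≈ 72.36, so AQI = 72.
CO: row 17.381–22.551 (AQI 101–150). (150−101)·(18.760−17.381)/(22.551−17.381) + 101 = 49·1.379/5.170 + 101 ≈ 114.07 → 114.
Sub-indices: O₃→81, SO₂→182, PM10→72, CO→114. Ranked high→low: 182, 114, 81, 72. Second-highest sub-index = 114.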